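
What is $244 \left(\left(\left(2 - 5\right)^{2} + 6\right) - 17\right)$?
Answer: $-488$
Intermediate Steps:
$244 \left(\left(\left(2 - 5\right)^{2} + 6\right) - 17\right) = 244 \left(\left(\left(-3\right)^{2} + 6\right) - 17\right) = 244 \left(\left(9 + 6\right) - 17\right) = 244 \left(15 - 17\right) = 244 \left(-2\right) = -488$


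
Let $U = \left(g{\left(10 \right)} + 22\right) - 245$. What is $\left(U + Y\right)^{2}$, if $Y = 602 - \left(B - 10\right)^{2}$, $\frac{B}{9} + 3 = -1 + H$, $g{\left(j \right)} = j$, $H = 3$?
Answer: $784$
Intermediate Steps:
$B = -9$ ($B = -27 + 9 \left(-1 + 3\right) = -27 + 9 \cdot 2 = -27 + 18 = -9$)
$U = -213$ ($U = \left(10 + 22\right) - 245 = 32 - 245 = -213$)
$Y = 241$ ($Y = 602 - \left(-9 - 10\right)^{2} = 602 - \left(-19\right)^{2} = 602 - 361 = 241$)
$\left(U + Y\right)^{2} = \left(-213 + 241\right)^{2} = 28^{2} = 784$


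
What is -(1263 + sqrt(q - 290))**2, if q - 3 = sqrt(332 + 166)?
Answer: -(1263 + I*sqrt(287 - sqrt(498)))**2 ≈ -1.5949e+6 - 41096.0*I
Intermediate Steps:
q = 3 + sqrt(498) (q = 3 + sqrt(332 + 166) = 3 + sqrt(498) ≈ 25.316)
-(1263 + sqrt(q - 290))**2 = -(1263 + sqrt((3 + sqrt(498)) - 290))**2 = -(1263 + sqrt(-287 + sqrt(498)))**2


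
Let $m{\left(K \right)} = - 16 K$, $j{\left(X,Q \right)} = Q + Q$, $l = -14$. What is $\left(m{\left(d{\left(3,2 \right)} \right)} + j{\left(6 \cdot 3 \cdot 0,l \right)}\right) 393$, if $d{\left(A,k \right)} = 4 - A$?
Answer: $-17292$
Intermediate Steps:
$j{\left(X,Q \right)} = 2 Q$
$\left(m{\left(d{\left(3,2 \right)} \right)} + j{\left(6 \cdot 3 \cdot 0,l \right)}\right) 393 = \left(- 16 \left(4 - 3\right) + 2 \left(-14\right)\right) 393 = \left(- 16 \left(4 - 3\right) - 28\right) 393 = \left(\left(-16\right) 1 - 28\right) 393 = \left(-16 - 28\right) 393 = \left(-44\right) 393 = -17292$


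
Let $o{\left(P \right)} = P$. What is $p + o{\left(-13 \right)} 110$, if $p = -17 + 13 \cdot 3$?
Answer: $-1408$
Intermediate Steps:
$p = 22$ ($p = -17 + 39 = 22$)
$p + o{\left(-13 \right)} 110 = 22 - 1430 = -1408$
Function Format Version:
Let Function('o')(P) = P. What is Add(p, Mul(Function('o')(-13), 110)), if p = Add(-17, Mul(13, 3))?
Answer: -1408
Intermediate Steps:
p = 22 (p = Add(-17, 39) = 22)
Add(p, Mul(Function('o')(-13), 110)) = Add(22, Mul(-13, 110)) = Add(22, -1430) = -1408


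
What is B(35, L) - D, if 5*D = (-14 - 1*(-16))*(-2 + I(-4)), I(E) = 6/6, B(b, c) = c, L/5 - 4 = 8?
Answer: 302/5 ≈ 60.400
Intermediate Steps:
L = 60 (L = 20 + 5*8 = 20 + 40 = 60)
I(E) = 1 (I(E) = 6*(1/6) = 1)
D = -2/5 (D = ((-14 - 1*(-16))*(-2 + 1))/5 = ((-14 + 16)*(-1))/5 = (2*(-1))/5 = (1/5)*(-2) = -2/5 ≈ -0.40000)
B(35, L) - D = 60 - 1*(-2/5) = 60 + 2/5 = 302/5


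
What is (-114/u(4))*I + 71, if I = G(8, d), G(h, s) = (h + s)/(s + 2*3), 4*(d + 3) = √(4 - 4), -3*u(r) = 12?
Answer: 237/2 ≈ 118.50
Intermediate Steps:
u(r) = -4 (u(r) = -⅓*12 = -4)
d = -3 (d = -3 + √(4 - 4)/4 = -3 + √0/4 = -3 + (¼)*0 = -3 + 0 = -3)
G(h, s) = (h + s)/(6 + s) (G(h, s) = (h + s)/(s + 6) = (h + s)/(6 + s))
I = 5/3 (I = (8 - 3)/(6 - 3) = 5/3 ≈ 1.6667)
(-114/u(4))*I + 71 = -114/(-4)*(5/3) + 71 = -114*(-¼)*(5/3) + 71 = (57/2)*(5/3) + 71 = 95/2 + 71 = 237/2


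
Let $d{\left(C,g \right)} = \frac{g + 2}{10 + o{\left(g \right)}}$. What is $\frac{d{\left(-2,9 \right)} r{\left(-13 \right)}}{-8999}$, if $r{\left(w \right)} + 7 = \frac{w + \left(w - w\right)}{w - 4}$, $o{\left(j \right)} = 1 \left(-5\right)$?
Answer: $\frac{1166}{764915} \approx 0.0015244$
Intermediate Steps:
$o{\left(j \right)} = -5$
$r{\left(w \right)} = -7 + \frac{w}{-4 + w}$ ($r{\left(w \right)} = -7 + \frac{w + \left(w - w\right)}{w - 4} = -7 + \frac{w + 0}{-4 + w} = -7 + \frac{w}{-4 + w}$)
$d{\left(C,g \right)} = \frac{2}{5} + \frac{g}{5}$ ($d{\left(C,g \right)} = \frac{g + 2}{10 - 5} = \frac{2 + g}{5} = \left(2 + g\right) \frac{1}{5} = \frac{2}{5} + \frac{g}{5}$)
$\frac{d{\left(-2,9 \right)} r{\left(-13 \right)}}{-8999} = \frac{\left(\frac{2}{5} + \frac{1}{5} \cdot 9\right) \frac{2 \left(14 - -39\right)}{-4 - 13}}{-8999} = \left(\frac{2}{5} + \frac{9}{5}\right) \frac{2 \left(14 + 39\right)}{-17} \left(- \frac{1}{8999}\right) = \frac{11 \cdot 2 \left(- \frac{1}{17}\right) 53}{5} \left(- \frac{1}{8999}\right) = \frac{11}{5} \left(- \frac{106}{17}\right) \left(- \frac{1}{8999}\right) = \left(- \frac{1166}{85}\right) \left(- \frac{1}{8999}\right) = \frac{1166}{764915}$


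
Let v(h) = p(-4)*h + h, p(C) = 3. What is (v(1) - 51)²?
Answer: 2209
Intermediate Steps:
v(h) = 4*h (v(h) = 3*h + h = 4*h)
(v(1) - 51)² = (4*1 - 51)² = (4 - 51)² = (-47)² = 2209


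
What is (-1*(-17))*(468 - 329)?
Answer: 2363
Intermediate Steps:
(-1*(-17))*(468 - 329) = 17*139 = 2363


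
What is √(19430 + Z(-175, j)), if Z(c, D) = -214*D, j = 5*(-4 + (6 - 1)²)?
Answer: 4*I*√190 ≈ 55.136*I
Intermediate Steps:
j = 105 (j = 5*(-4 + 5²) = 5*(-4 + 25) = 5*21 = 105)
√(19430 + Z(-175, j)) = √(19430 - 214*105) = √(19430 - 22470) = √(-3040) = 4*I*√190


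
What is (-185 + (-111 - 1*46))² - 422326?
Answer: -305362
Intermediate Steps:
(-185 + (-111 - 1*46))² - 422326 = (-185 + (-111 - 46))² - 422326 = (-185 - 157)² - 422326 = (-342)² - 422326 = 116964 - 422326 = -305362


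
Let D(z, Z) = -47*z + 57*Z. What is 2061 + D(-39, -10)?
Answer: 3324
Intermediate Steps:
2061 + D(-39, -10) = 2061 + (-47*(-39) + 57*(-10)) = 2061 + (1833 - 570) = 2061 + 1263 = 3324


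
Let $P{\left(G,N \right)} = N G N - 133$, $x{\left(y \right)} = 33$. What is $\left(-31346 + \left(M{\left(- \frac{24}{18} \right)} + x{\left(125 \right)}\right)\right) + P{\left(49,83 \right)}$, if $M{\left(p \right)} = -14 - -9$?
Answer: $306110$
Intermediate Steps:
$M{\left(p \right)} = -5$ ($M{\left(p \right)} = -14 + 9 = -5$)
$P{\left(G,N \right)} = -133 + G N^{2}$ ($P{\left(G,N \right)} = G N N - 133 = G N^{2} - 133 = -133 + G N^{2}$)
$\left(-31346 + \left(M{\left(- \frac{24}{18} \right)} + x{\left(125 \right)}\right)\right) + P{\left(49,83 \right)} = \left(-31346 + \left(-5 + 33\right)\right) - \left(133 - 49 \cdot 83^{2}\right) = \left(-31346 + 28\right) + \left(-133 + 49 \cdot 6889\right) = -31318 + \left(-133 + 337561\right) = -31318 + 337428 = 306110$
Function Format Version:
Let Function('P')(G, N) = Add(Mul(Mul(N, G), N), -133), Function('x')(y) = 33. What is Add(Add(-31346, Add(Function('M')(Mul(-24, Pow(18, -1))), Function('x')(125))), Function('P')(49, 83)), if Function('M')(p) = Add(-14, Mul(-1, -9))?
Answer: 306110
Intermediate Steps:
Function('M')(p) = -5 (Function('M')(p) = Add(-14, 9) = -5)
Function('P')(G, N) = Add(-133, Mul(G, Pow(N, 2))) (Function('P')(G, N) = Add(Mul(Mul(G, N), N), -133) = Add(Mul(G, Pow(N, 2)), -133) = Add(-133, Mul(G, Pow(N, 2))))
Add(Add(-31346, Add(Function('M')(Mul(-24, Pow(18, -1))), Function('x')(125))), Function('P')(49, 83)) = Add(Add(-31346, Add(-5, 33)), Add(-133, Mul(49, Pow(83, 2)))) = Add(Add(-31346, 28), Add(-133, Mul(49, 6889))) = Add(-31318, Add(-133, 337561)) = Add(-31318, 337428) = 306110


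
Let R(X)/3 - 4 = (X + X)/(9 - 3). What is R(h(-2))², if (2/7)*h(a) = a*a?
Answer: 676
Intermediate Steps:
h(a) = 7*a²/2 (h(a) = 7*(a*a)/2 = 7*a²/2)
R(X) = 12 + X (R(X) = 12 + 3*((X + X)/(9 - 3)) = 12 + 3*((2*X)/6) = 12 + 3*((2*X)*(⅙)) = 12 + 3*(X/3) = 12 + X)
R(h(-2))² = (12 + (7/2)*(-2)²)² = (12 + (7/2)*4)² = (12 + 14)² = 26² = 676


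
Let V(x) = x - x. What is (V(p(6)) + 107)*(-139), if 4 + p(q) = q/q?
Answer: -14873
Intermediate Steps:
p(q) = -3 (p(q) = -4 + q/q = -4 + 1 = -3)
V(x) = 0
(V(p(6)) + 107)*(-139) = (0 + 107)*(-139) = 107*(-139) = -14873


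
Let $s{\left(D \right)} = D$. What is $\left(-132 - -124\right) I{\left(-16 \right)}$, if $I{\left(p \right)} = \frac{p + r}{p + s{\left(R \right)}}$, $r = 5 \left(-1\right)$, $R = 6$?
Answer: $- \frac{84}{5} \approx -16.8$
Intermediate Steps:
$r = -5$
$I{\left(p \right)} = \frac{-5 + p}{6 + p}$ ($I{\left(p \right)} = \frac{p - 5}{p + 6} = \frac{-5 + p}{6 + p}$)
$\left(-132 - -124\right) I{\left(-16 \right)} = \left(-132 - -124\right) \frac{-5 - 16}{6 - 16} = \left(-132 + 124\right) \frac{1}{-10} \left(-21\right) = - 8 \left(\left(- \frac{1}{10}\right) \left(-21\right)\right) = \left(-8\right) \frac{21}{10} = - \frac{84}{5}$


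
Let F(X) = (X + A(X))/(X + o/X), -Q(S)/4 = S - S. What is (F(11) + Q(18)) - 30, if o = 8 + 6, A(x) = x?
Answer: -3808/135 ≈ -28.207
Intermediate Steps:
o = 14
Q(S) = 0 (Q(S) = -4*(S - S) = -4*0 = 0)
F(X) = 2*X/(X + 14/X) (F(X) = (X + X)/(X + 14/X) = (2*X)/(X + 14/X) = 2*X/(X + 14/X))
(F(11) + Q(18)) - 30 = (2*11²/(14 + 11²) + 0) - 30 = (2*121/(14 + 121) + 0) - 30 = (2*121/135 + 0) - 30 = (2*121*(1/135) + 0) - 30 = (242/135 + 0) - 30 = 242/135 - 30 = -3808/135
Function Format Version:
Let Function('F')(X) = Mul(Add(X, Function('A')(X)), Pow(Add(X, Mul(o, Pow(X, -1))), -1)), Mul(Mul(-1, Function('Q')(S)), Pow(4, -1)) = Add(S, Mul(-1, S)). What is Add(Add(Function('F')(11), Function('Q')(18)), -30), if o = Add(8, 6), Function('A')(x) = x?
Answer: Rational(-3808, 135) ≈ -28.207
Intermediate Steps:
o = 14
Function('Q')(S) = 0 (Function('Q')(S) = Mul(-4, Add(S, Mul(-1, S))) = Mul(-4, 0) = 0)
Function('F')(X) = Mul(2, X, Pow(Add(X, Mul(14, Pow(X, -1))), -1)) (Function('F')(X) = Mul(Add(X, X), Pow(Add(X, Mul(14, Pow(X, -1))), -1)) = Mul(Mul(2, X), Pow(Add(X, Mul(14, Pow(X, -1))), -1)) = Mul(2, X, Pow(Add(X, Mul(14, Pow(X, -1))), -1)))
Add(Add(Function('F')(11), Function('Q')(18)), -30) = Add(Add(Mul(2, Pow(11, 2), Pow(Add(14, Pow(11, 2)), -1)), 0), -30) = Add(Add(Mul(2, 121, Pow(Add(14, 121), -1)), 0), -30) = Add(Add(Mul(2, 121, Pow(135, -1)), 0), -30) = Add(Add(Mul(2, 121, Rational(1, 135)), 0), -30) = Add(Add(Rational(242, 135), 0), -30) = Add(Rational(242, 135), -30) = Rational(-3808, 135)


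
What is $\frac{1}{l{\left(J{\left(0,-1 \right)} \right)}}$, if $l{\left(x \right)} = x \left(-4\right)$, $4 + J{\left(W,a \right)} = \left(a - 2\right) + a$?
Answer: $\frac{1}{32} \approx 0.03125$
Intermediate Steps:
$J{\left(W,a \right)} = -6 + 2 a$ ($J{\left(W,a \right)} = -4 + \left(\left(a - 2\right) + a\right) = -4 + \left(\left(-2 + a\right) + a\right) = -4 + \left(-2 + 2 a\right) = -6 + 2 a$)
$l{\left(x \right)} = - 4 x$
$\frac{1}{l{\left(J{\left(0,-1 \right)} \right)}} = \frac{1}{\left(-4\right) \left(-6 + 2 \left(-1\right)\right)} = \frac{1}{\left(-4\right) \left(-6 - 2\right)} = \frac{1}{\left(-4\right) \left(-8\right)} = \frac{1}{32}$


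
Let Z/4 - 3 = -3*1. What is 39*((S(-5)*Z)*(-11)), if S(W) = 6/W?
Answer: 0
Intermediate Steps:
Z = 0 (Z = 12 + 4*(-3*1) = 12 + 4*(-3) = 12 - 12 = 0)
39*((S(-5)*Z)*(-11)) = 39*(((6/(-5))*0)*(-11)) = 39*(((6*(-1/5))*0)*(-11)) = 39*(-6/5*0*(-11)) = 39*(0*(-11)) = 39*0 = 0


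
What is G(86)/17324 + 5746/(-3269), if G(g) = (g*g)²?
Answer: 44679355950/14158039 ≈ 3155.8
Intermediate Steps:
G(g) = g⁴ (G(g) = (g²)² = g⁴)
G(86)/17324 + 5746/(-3269) = 86⁴/17324 + 5746/(-3269) = 54700816*(1/17324) + 5746*(-1/3269) = 13675204/4331 - 5746/3269 = 44679355950/14158039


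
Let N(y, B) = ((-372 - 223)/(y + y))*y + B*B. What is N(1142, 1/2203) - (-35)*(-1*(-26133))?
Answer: 8875136096437/9706418 ≈ 9.1436e+5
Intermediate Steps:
N(y, B) = -595/2 + B² (N(y, B) = (-595*1/(2*y))*y + B² = (-595/(2*y))*y + B² = -595/2 + B²)
N(1142, 1/2203) - (-35)*(-1*(-26133)) = (-595/2 + (1/2203)²) - (-35)*(-1*(-26133)) = (-595/2 + (1/2203)²) - (-35)*26133 = (-595/2 + 1/4853209) - 1*(-914655) = -2887659353/9706418 + 914655 = 8875136096437/9706418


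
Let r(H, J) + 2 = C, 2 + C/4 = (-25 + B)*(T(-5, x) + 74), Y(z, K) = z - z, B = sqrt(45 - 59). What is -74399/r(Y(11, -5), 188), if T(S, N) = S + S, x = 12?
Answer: 238448795/21002802 + 4761536*I*sqrt(14)/10501401 ≈ 11.353 + 1.6965*I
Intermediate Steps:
B = I*sqrt(14) (B = sqrt(-14) = I*sqrt(14) ≈ 3.7417*I)
Y(z, K) = 0
T(S, N) = 2*S
C = -6408 + 256*I*sqrt(14) (C = -8 + 4*((-25 + I*sqrt(14))*(2*(-5) + 74)) = -8 + 4*((-25 + I*sqrt(14))*(-10 + 74)) = -8 + 4*((-25 + I*sqrt(14))*64) = -8 + 4*(-1600 + 64*I*sqrt(14)) = -8 + (-6400 + 256*I*sqrt(14)) = -6408 + 256*I*sqrt(14) ≈ -6408.0 + 957.86*I)
r(H, J) = -6410 + 256*I*sqrt(14) (r(H, J) = -2 + (-6408 + 256*I*sqrt(14)) = -6410 + 256*I*sqrt(14))
-74399/r(Y(11, -5), 188) = -74399/(-6410 + 256*I*sqrt(14))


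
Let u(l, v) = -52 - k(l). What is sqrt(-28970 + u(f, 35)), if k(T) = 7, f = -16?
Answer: I*sqrt(29029) ≈ 170.38*I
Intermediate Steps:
u(l, v) = -59 (u(l, v) = -52 - 1*7 = -52 - 7 = -59)
sqrt(-28970 + u(f, 35)) = sqrt(-28970 - 59) = sqrt(-29029) = I*sqrt(29029)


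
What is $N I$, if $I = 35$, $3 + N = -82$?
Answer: $-2975$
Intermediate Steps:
$N = -85$ ($N = -3 - 82 = -85$)
$N I = \left(-85\right) 35 = -2975$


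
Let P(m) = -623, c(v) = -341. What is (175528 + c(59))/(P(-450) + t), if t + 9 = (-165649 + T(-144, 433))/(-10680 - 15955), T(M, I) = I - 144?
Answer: -933221149/3333592 ≈ -279.94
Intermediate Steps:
T(M, I) = -144 + I
t = -14871/5327 (t = -9 + (-165649 + (-144 + 433))/(-10680 - 15955) = -9 + (-165649 + 289)/(-26635) = -9 - 165360*(-1/26635) = -9 + 33072/5327 = -14871/5327 ≈ -2.7916)
(175528 + c(59))/(P(-450) + t) = (175528 - 341)/(-623 - 14871/5327) = 175187/(-3333592/5327) = 175187*(-5327/3333592) = -933221149/3333592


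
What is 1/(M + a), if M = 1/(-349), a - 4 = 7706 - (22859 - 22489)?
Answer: 349/2561659 ≈ 0.00013624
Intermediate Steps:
a = 7340 (a = 4 + (7706 - (22859 - 22489)) = 4 + (7706 - 1*370) = 4 + (7706 - 370) = 4 + 7336 = 7340)
M = -1/349 ≈ -0.0028653
1/(M + a) = 1/(-1/349 + 7340) = 1/(2561659/349) = 349/2561659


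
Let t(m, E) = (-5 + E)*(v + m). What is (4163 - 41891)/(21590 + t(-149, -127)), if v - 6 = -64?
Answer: -18864/24457 ≈ -0.77131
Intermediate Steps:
v = -58 (v = 6 - 64 = -58)
t(m, E) = (-58 + m)*(-5 + E) (t(m, E) = (-5 + E)*(-58 + m) = (-58 + m)*(-5 + E))
(4163 - 41891)/(21590 + t(-149, -127)) = (4163 - 41891)/(21590 + (290 - 58*(-127) - 5*(-149) - 127*(-149))) = -37728/(21590 + (290 + 7366 + 745 + 18923)) = -37728/(21590 + 27324) = -37728/48914 = -37728*1/48914 = -18864/24457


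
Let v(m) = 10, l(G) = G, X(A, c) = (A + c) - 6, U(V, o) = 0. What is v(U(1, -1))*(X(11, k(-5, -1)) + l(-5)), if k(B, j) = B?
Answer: -50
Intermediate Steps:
X(A, c) = -6 + A + c
v(U(1, -1))*(X(11, k(-5, -1)) + l(-5)) = 10*((-6 + 11 - 5) - 5) = 10*(0 - 5) = 10*(-5) = -50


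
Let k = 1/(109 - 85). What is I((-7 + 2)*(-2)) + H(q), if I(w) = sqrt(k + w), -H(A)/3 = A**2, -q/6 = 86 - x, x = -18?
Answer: -1168128 + sqrt(1446)/12 ≈ -1.1681e+6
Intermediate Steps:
q = -624 (q = -6*(86 - 1*(-18)) = -6*(86 + 18) = -6*104 = -624)
k = 1/24 ≈ 0.041667
H(A) = -3*A**2
I(w) = sqrt(1/24 + w)
I((-7 + 2)*(-2)) + H(q) = sqrt(6 + 144*((-7 + 2)*(-2)))/12 - 3*(-624)**2 = sqrt(6 + 144*(-5*(-2)))/12 - 3*389376 = sqrt(6 + 144*10)/12 - 1168128 = sqrt(6 + 1440)/12 - 1168128 = sqrt(1446)/12 - 1168128 = -1168128 + sqrt(1446)/12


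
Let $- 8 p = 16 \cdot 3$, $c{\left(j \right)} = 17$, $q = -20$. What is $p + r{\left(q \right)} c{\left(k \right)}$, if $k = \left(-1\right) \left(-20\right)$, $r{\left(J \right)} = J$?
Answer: $-346$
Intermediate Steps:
$k = 20$
$p = -6$ ($p = - \frac{16 \cdot 3}{8} = \left(- \frac{1}{8}\right) 48 = -6$)
$p + r{\left(q \right)} c{\left(k \right)} = -6 - 340 = -346$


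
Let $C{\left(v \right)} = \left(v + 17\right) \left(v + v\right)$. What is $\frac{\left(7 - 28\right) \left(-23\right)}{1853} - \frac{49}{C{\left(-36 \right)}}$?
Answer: $\frac{569947}{2534904} \approx 0.22484$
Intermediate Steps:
$C{\left(v \right)} = 2 v \left(17 + v\right)$ ($C{\left(v \right)} = \left(17 + v\right) 2 v = 2 v \left(17 + v\right)$)
$\frac{\left(7 - 28\right) \left(-23\right)}{1853} - \frac{49}{C{\left(-36 \right)}} = \frac{\left(7 - 28\right) \left(-23\right)}{1853} - \frac{49}{2 \left(-36\right) \left(17 - 36\right)} = \left(-21\right) \left(-23\right) \frac{1}{1853} - \frac{49}{2 \left(-36\right) \left(-19\right)} = 483 \cdot \frac{1}{1853} - \frac{49}{1368} = \frac{483}{1853} - \frac{49}{1368} = \frac{569947}{2534904}$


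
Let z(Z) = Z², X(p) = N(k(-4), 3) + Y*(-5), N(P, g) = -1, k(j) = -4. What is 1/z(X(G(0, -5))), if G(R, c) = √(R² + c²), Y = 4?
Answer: 1/441 ≈ 0.0022676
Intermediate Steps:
X(p) = -21 (X(p) = -1 + 4*(-5) = -1 - 20 = -21)
1/z(X(G(0, -5))) = 1/((-21)²) = 1/441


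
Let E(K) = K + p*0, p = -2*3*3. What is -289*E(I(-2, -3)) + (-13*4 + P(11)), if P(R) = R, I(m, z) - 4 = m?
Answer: -619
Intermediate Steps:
I(m, z) = 4 + m
p = -18 (p = -6*3 = -18)
E(K) = K (E(K) = K - 18*0 = K + 0 = K)
-289*E(I(-2, -3)) + (-13*4 + P(11)) = -289*(4 - 2) + (-13*4 + 11) = -289*2 + (-52 + 11) = -578 - 41 = -619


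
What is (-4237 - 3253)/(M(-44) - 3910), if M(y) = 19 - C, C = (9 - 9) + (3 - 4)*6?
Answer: 214/111 ≈ 1.9279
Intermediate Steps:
C = -6 (C = 0 - 1*6 = 0 - 6 = -6)
M(y) = 25 (M(y) = 19 - 1*(-6) = 19 + 6 = 25)
(-4237 - 3253)/(M(-44) - 3910) = (-4237 - 3253)/(25 - 3910) = -7490/(-3885) = -7490*(-1/3885) = 214/111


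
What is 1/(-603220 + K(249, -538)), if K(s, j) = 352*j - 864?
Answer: -1/793460 ≈ -1.2603e-6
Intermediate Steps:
K(s, j) = -864 + 352*j
1/(-603220 + K(249, -538)) = 1/(-603220 + (-864 + 352*(-538))) = 1/(-603220 + (-864 - 189376)) = 1/(-603220 - 190240) = 1/(-793460) = -1/793460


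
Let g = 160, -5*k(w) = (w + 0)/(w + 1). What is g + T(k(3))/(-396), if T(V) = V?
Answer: 422401/2640 ≈ 160.00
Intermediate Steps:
k(w) = -w/(5*(1 + w)) (k(w) = -(w + 0)/(5*(w + 1)) = -w/(5*(1 + w)))
g + T(k(3))/(-396) = 160 - 1*3/(5 + 5*3)/(-396) = 160 - 1*3/(5 + 15)*(-1/396) = 160 - 1*3/20*(-1/396) = 160 - 1*3*1/20*(-1/396) = 160 - 3/20*(-1/396) = 160 + 1/2640 = 422401/2640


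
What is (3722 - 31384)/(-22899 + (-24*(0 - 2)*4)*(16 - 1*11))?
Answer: 27662/21939 ≈ 1.2609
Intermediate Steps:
(3722 - 31384)/(-22899 + (-24*(0 - 2)*4)*(16 - 1*11)) = -27662/(-22899 + (-(-48)*4)*(16 - 11)) = -27662/(-22899 - 24*(-8)*5) = -27662/(-22899 + 192*5) = -27662/(-22899 + 960) = -27662/(-21939) = -27662*(-1/21939) = 27662/21939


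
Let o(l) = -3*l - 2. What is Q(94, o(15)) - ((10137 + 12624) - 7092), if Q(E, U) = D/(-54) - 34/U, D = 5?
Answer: -39766321/2538 ≈ -15668.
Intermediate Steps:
o(l) = -2 - 3*l
Q(E, U) = -5/54 - 34/U (Q(E, U) = 5/(-54) - 34/U = 5*(-1/54) - 34/U = -5/54 - 34/U)
Q(94, o(15)) - ((10137 + 12624) - 7092) = (-5/54 - 34/(-2 - 3*15)) - ((10137 + 12624) - 7092) = (-5/54 - 34/(-2 - 45)) - (22761 - 7092) = (-5/54 - 34/(-47)) - 1*15669 = (-5/54 - 34*(-1/47)) - 15669 = (-5/54 + 34/47) - 15669 = 1601/2538 - 15669 = -39766321/2538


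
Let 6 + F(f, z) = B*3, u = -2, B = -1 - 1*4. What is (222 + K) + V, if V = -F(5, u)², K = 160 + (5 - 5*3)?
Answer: -69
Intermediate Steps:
B = -5 (B = -1 - 4 = -5)
F(f, z) = -21 (F(f, z) = -6 - 5*3 = -6 - 15 = -21)
K = 150 (K = 160 + (5 - 15) = 160 - 10 = 150)
V = -441 (V = -1*(-21)² = -1*441 = -441)
(222 + K) + V = (222 + 150) - 441 = 372 - 441 = -69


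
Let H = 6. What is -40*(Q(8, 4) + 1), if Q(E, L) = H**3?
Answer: -8680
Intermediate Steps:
Q(E, L) = 216 (Q(E, L) = 6**3 = 216)
-40*(Q(8, 4) + 1) = -40*(216 + 1) = -40*217 = -8680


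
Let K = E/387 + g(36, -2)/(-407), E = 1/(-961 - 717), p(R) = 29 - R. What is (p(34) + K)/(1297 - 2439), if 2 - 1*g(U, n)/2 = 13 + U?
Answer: 1260458633/301830716484 ≈ 0.0041760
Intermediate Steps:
g(U, n) = -22 - 2*U (g(U, n) = 4 - 2*(13 + U) = 4 + (-26 - 2*U) = -22 - 2*U)
E = -1/1678 (E = 1/(-1678) = -1/1678 ≈ -0.00059595)
K = 61041877/264300102 (K = -1/1678/387 + (-22 - 2*36)/(-407) = -1/1678*1/387 + (-22 - 72)*(-1/407) = -1/649386 - 94*(-1/407) = -1/649386 + 94/407 = 61041877/264300102 ≈ 0.23096)
(p(34) + K)/(1297 - 2439) = ((29 - 1*34) + 61041877/264300102)/(1297 - 2439) = ((29 - 34) + 61041877/264300102)/(-1142) = (-5 + 61041877/264300102)*(-1/1142) = -1260458633/264300102*(-1/1142) = 1260458633/301830716484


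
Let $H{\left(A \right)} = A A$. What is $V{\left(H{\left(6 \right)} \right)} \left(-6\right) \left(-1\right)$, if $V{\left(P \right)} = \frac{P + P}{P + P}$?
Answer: $6$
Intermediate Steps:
$H{\left(A \right)} = A^{2}$
$V{\left(P \right)} = 1$ ($V{\left(P \right)} = \frac{2 P}{2 P} = 2 P \frac{1}{2 P} = 1$)
$V{\left(H{\left(6 \right)} \right)} \left(-6\right) \left(-1\right) = 1 \left(-6\right) \left(-1\right) = \left(-6\right) \left(-1\right) = 6$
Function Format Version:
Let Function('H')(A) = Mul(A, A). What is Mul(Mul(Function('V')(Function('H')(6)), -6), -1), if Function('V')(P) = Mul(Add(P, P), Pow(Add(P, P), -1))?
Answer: 6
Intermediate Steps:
Function('H')(A) = Pow(A, 2)
Function('V')(P) = 1 (Function('V')(P) = Mul(Mul(2, P), Pow(Mul(2, P), -1)) = Mul(Mul(2, P), Mul(Rational(1, 2), Pow(P, -1))) = 1)
Mul(Mul(Function('V')(Function('H')(6)), -6), -1) = Mul(Mul(1, -6), -1) = Mul(-6, -1) = 6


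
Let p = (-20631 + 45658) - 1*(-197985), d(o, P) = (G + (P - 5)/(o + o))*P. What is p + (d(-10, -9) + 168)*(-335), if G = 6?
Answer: 373865/2 ≈ 1.8693e+5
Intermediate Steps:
d(o, P) = P*(6 + (-5 + P)/(2*o)) (d(o, P) = (6 + (P - 5)/(o + o))*P = (6 + (-5 + P)/((2*o)))*P = (6 + (-5 + P)*(1/(2*o)))*P = (6 + (-5 + P)/(2*o))*P = P*(6 + (-5 + P)/(2*o)))
p = 223012 (p = 25027 + 197985 = 223012)
p + (d(-10, -9) + 168)*(-335) = 223012 + ((½)*(-9)*(-5 - 9 + 12*(-10))/(-10) + 168)*(-335) = 223012 + ((½)*(-9)*(-⅒)*(-5 - 9 - 120) + 168)*(-335) = 223012 + ((½)*(-9)*(-⅒)*(-134) + 168)*(-335) = 223012 + (-603/10 + 168)*(-335) = 223012 + (1077/10)*(-335) = 223012 - 72159/2 = 373865/2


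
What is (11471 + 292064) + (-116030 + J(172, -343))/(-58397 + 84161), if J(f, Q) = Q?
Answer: 2606719789/8588 ≈ 3.0353e+5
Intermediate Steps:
(11471 + 292064) + (-116030 + J(172, -343))/(-58397 + 84161) = (11471 + 292064) + (-116030 - 343)/(-58397 + 84161) = 303535 - 116373/25764 = 303535 - 116373*1/25764 = 303535 - 38791/8588 = 2606719789/8588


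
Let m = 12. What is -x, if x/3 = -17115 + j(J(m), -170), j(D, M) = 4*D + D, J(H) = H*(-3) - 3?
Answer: 51930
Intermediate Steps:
J(H) = -3 - 3*H (J(H) = -3*H - 3 = -3 - 3*H)
j(D, M) = 5*D
x = -51930 (x = 3*(-17115 + 5*(-3 - 3*12)) = 3*(-17115 + 5*(-3 - 36)) = 3*(-17115 + 5*(-39)) = 3*(-17115 - 195) = 3*(-17310) = -51930)
-x = -1*(-51930) = 51930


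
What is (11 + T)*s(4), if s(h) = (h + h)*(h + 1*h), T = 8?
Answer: 1216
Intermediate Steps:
s(h) = 4*h**2 (s(h) = (2*h)*(h + h) = (2*h)*(2*h) = 4*h**2)
(11 + T)*s(4) = (11 + 8)*(4*4**2) = 19*(4*16) = 19*64 = 1216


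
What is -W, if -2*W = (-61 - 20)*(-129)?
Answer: 10449/2 ≈ 5224.5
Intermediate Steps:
W = -10449/2 (W = -(-61 - 20)*(-129)/2 = -(-81)*(-129)/2 = -½*10449 = -10449/2 ≈ -5224.5)
-W = -1*(-10449/2) = 10449/2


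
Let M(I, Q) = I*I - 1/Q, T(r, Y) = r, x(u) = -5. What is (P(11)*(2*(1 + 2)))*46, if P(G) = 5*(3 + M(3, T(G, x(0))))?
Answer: 180780/11 ≈ 16435.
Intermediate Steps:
M(I, Q) = I**2 - 1/Q
P(G) = 60 - 5/G (P(G) = 5*(3 + (3**2 - 1/G)) = 5*(3 + (9 - 1/G)) = 5*(12 - 1/G) = 60 - 5/G)
(P(11)*(2*(1 + 2)))*46 = ((60 - 5/11)*(2*(1 + 2)))*46 = ((60 - 5*1/11)*(2*3))*46 = ((60 - 5/11)*6)*46 = ((655/11)*6)*46 = (3930/11)*46 = 180780/11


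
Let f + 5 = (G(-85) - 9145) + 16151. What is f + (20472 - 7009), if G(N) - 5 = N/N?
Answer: 20470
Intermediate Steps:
G(N) = 6 (G(N) = 5 + N/N = 5 + 1 = 6)
f = 7007 (f = -5 + ((6 - 9145) + 16151) = -5 + (-9139 + 16151) = -5 + 7012 = 7007)
f + (20472 - 7009) = 7007 + (20472 - 7009) = 7007 + 13463 = 20470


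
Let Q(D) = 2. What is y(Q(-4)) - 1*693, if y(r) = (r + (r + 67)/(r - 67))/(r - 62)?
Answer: -2702761/3900 ≈ -693.02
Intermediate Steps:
y(r) = (r + (67 + r)/(-67 + r))/(-62 + r)
y(Q(-4)) - 1*693 = (67 + 2² - 66*2)/(4154 + 2² - 129*2) - 1*693 = (67 + 4 - 132)/(4154 + 4 - 258) - 693 = -61/3900 - 693 = -2702761/3900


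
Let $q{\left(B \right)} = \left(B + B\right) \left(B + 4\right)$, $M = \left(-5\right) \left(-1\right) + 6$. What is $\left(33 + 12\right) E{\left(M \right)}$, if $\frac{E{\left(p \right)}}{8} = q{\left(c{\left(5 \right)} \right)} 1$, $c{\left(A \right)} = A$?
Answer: $32400$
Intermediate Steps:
$M = 11$ ($M = 5 + 6 = 11$)
$q{\left(B \right)} = 2 B \left(4 + B\right)$
$E{\left(p \right)} = 720$ ($E{\left(p \right)} = 8 \cdot 2 \cdot 5 \left(4 + 5\right) 1 = 8 \cdot 2 \cdot 5 \cdot 9 \cdot 1 = 8 \cdot 90 \cdot 1 = 8 \cdot 90 = 720$)
$\left(33 + 12\right) E{\left(M \right)} = \left(33 + 12\right) 720 = 45 \cdot 720 = 32400$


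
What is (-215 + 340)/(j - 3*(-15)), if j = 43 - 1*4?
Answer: 125/84 ≈ 1.4881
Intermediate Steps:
j = 39 (j = 43 - 4 = 39)
(-215 + 340)/(j - 3*(-15)) = (-215 + 340)/(39 - 3*(-15)) = 125/(39 + 45) = 125/84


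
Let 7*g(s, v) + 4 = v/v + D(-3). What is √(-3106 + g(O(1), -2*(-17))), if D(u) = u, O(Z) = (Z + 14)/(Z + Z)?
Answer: 2*I*√38059/7 ≈ 55.739*I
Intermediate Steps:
O(Z) = (14 + Z)/(2*Z) (O(Z) = (14 + Z)/((2*Z)) = (14 + Z)*(1/(2*Z)) = (14 + Z)/(2*Z))
g(s, v) = -6/7 (g(s, v) = -4/7 + (v/v - 3)/7 = -4/7 + (1 - 3)/7 = -4/7 + (⅐)*(-2) = -4/7 - 2/7 = -6/7)
√(-3106 + g(O(1), -2*(-17))) = √(-3106 - 6/7) = √(-21748/7) = 2*I*√38059/7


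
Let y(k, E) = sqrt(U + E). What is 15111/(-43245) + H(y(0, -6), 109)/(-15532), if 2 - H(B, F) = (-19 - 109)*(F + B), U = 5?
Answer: -46563599/37315630 - 32*I/3883 ≈ -1.2478 - 0.0082411*I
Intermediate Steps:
y(k, E) = sqrt(5 + E)
H(B, F) = 2 + 128*B + 128*F (H(B, F) = 2 - (-19 - 109)*(F + B) = 2 - (-128)*(B + F) = 2 - (-128*B - 128*F) = 2 + (128*B + 128*F) = 2 + 128*B + 128*F)
15111/(-43245) + H(y(0, -6), 109)/(-15532) = 15111/(-43245) + (2 + 128*sqrt(5 - 6) + 128*109)/(-15532) = 15111*(-1/43245) + (2 + 128*sqrt(-1) + 13952)*(-1/15532) = -1679/4805 + (2 + 128*I + 13952)*(-1/15532) = -1679/4805 + (13954 + 128*I)*(-1/15532) = -1679/4805 + (-6977/7766 - 32*I/3883) = -46563599/37315630 - 32*I/3883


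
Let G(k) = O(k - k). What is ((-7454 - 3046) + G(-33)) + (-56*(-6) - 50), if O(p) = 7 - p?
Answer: -10207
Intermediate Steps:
G(k) = 7 (G(k) = 7 - (k - k) = 7 - 1*0 = 7 + 0 = 7)
((-7454 - 3046) + G(-33)) + (-56*(-6) - 50) = ((-7454 - 3046) + 7) + (-56*(-6) - 50) = (-10500 + 7) + (336 - 50) = -10493 + 286 = -10207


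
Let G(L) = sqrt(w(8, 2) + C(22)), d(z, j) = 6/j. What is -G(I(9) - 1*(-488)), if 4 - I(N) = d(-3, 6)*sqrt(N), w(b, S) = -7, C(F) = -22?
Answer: -I*sqrt(29) ≈ -5.3852*I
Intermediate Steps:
I(N) = 4 - sqrt(N) (I(N) = 4 - 6/6*sqrt(N) = 4 - 6*(1/6)*sqrt(N) = 4 - sqrt(N))
G(L) = I*sqrt(29) (G(L) = sqrt(-7 - 22) = sqrt(-29) = I*sqrt(29))
-G(I(9) - 1*(-488)) = -I*sqrt(29)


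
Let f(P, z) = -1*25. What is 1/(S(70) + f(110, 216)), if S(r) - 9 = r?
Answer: 1/54 ≈ 0.018519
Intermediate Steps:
f(P, z) = -25
S(r) = 9 + r
1/(S(70) + f(110, 216)) = 1/((9 + 70) - 25) = 1/(79 - 25) = 1/54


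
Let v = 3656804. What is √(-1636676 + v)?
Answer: 4*√126258 ≈ 1421.3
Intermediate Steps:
√(-1636676 + v) = √(-1636676 + 3656804) = √2020128 = 4*√126258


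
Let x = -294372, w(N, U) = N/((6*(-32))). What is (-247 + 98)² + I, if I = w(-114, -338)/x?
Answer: 209131288685/9419904 ≈ 22201.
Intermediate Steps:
w(N, U) = -N/192 (w(N, U) = N/(-192) = N*(-1/192) = -N/192)
I = -19/9419904 (I = -1/192*(-114)/(-294372) = (19/32)*(-1/294372) = -19/9419904 ≈ -2.0170e-6)
(-247 + 98)² + I = (-247 + 98)² - 19/9419904 = (-149)² - 19/9419904 = 22201 - 19/9419904 = 209131288685/9419904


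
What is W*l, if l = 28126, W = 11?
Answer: 309386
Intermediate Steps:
W*l = 11*28126 = 309386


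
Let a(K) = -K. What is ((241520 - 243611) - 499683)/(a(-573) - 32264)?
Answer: 501774/31691 ≈ 15.833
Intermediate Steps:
((241520 - 243611) - 499683)/(a(-573) - 32264) = ((241520 - 243611) - 499683)/(-1*(-573) - 32264) = (-2091 - 499683)/(573 - 32264) = -501774/(-31691) = -501774*(-1/31691) = 501774/31691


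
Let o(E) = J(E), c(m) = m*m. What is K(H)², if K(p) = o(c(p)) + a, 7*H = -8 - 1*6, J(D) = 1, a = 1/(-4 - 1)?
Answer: 16/25 ≈ 0.64000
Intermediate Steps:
c(m) = m²
a = -⅕ (a = 1/(-5) = -⅕ ≈ -0.20000)
o(E) = 1
H = -2 (H = (-8 - 1*6)/7 = (-8 - 6)/7 = (⅐)*(-14) = -2)
K(p) = ⅘ (K(p) = 1 - ⅕ = ⅘)
K(H)² = (⅘)² = 16/25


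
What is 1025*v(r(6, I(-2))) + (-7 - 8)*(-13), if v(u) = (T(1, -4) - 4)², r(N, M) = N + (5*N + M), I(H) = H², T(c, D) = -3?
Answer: 50420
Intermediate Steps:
r(N, M) = M + 6*N (r(N, M) = N + (M + 5*N) = M + 6*N)
v(u) = 49 (v(u) = (-3 - 4)² = (-7)² = 49)
1025*v(r(6, I(-2))) + (-7 - 8)*(-13) = 1025*49 + (-7 - 8)*(-13) = 50225 - 15*(-13) = 50225 + 195 = 50420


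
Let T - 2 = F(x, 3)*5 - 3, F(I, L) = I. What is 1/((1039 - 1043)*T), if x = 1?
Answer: -1/16 ≈ -0.062500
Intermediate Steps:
T = 4 (T = 2 + (1*5 - 3) = 2 + (5 - 3) = 2 + 2 = 4)
1/((1039 - 1043)*T) = 1/((1039 - 1043)*4) = 1/(-4*4) = 1/(-16) = -1/16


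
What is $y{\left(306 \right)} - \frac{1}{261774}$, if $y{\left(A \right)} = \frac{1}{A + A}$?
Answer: $\frac{14509}{8900316} \approx 0.0016302$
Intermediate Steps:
$y{\left(A \right)} = \frac{1}{2 A}$
$y{\left(306 \right)} - \frac{1}{261774} = \frac{1}{2 \cdot 306} - \frac{1}{261774} = \frac{1}{2} \cdot \frac{1}{306} - \frac{1}{261774} = \frac{1}{612} - \frac{1}{261774} = \frac{14509}{8900316}$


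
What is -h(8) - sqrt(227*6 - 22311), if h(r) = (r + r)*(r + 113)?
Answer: -1936 - I*sqrt(20949) ≈ -1936.0 - 144.74*I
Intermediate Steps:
h(r) = 2*r*(113 + r) (h(r) = (2*r)*(113 + r) = 2*r*(113 + r))
-h(8) - sqrt(227*6 - 22311) = -2*8*(113 + 8) - sqrt(227*6 - 22311) = -2*8*121 - sqrt(1362 - 22311) = -1*1936 - sqrt(-20949) = -1936 - I*sqrt(20949)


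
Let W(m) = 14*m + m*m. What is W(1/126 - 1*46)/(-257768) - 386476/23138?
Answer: -791062901251789/47344105240992 ≈ -16.709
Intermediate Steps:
W(m) = m² + 14*m (W(m) = 14*m + m² = m² + 14*m)
W(1/126 - 1*46)/(-257768) - 386476/23138 = ((1/126 - 1*46)*(14 + (1/126 - 1*46)))/(-257768) - 386476/23138 = ((1/126 - 46)*(14 + (1/126 - 46)))*(-1/257768) - 386476*1/23138 = -5795*(14 - 5795/126)/126*(-1/257768) - 193238/11569 = -5795/126*(-4031/126)*(-1/257768) - 193238/11569 = (23359645/15876)*(-1/257768) - 193238/11569 = -23359645/4092324768 - 193238/11569 = -791062901251789/47344105240992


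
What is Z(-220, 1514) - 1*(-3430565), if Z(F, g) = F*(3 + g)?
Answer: 3096825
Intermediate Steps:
Z(-220, 1514) - 1*(-3430565) = -220*(3 + 1514) - 1*(-3430565) = -220*1517 + 3430565 = -333740 + 3430565 = 3096825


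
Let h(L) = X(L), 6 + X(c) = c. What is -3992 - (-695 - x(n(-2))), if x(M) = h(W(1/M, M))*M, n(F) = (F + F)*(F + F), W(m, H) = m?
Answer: -3392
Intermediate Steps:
X(c) = -6 + c
h(L) = -6 + L
n(F) = 4*F**2 (n(F) = (2*F)*(2*F) = 4*F**2)
x(M) = M*(-6 + 1/M) (x(M) = (-6 + 1/M)*M = M*(-6 + 1/M))
-3992 - (-695 - x(n(-2))) = -3992 - (-695 - (1 - 24*(-2)**2)) = -3992 - (-695 - (1 - 24*4)) = -3992 - (-695 - (1 - 6*16)) = -3992 - (-695 - (1 - 96)) = -3992 - (-695 - 1*(-95)) = -3992 - (-695 + 95) = -3992 - 1*(-600) = -3992 + 600 = -3392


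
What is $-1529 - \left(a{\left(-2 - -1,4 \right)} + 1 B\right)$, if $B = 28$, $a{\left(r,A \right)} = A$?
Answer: $-1561$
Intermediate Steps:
$-1529 - \left(a{\left(-2 - -1,4 \right)} + 1 B\right) = -1529 - \left(4 + 1 \cdot 28\right) = -1529 - \left(4 + 28\right) = -1529 - 32 = -1561$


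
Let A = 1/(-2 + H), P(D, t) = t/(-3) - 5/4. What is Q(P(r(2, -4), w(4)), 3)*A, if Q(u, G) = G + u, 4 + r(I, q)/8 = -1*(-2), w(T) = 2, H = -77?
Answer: -13/948 ≈ -0.013713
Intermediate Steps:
r(I, q) = -16 (r(I, q) = -32 + 8*(-1*(-2)) = -32 + 8*2 = -32 + 16 = -16)
P(D, t) = -5/4 - t/3 (P(D, t) = t*(-1/3) - 5*1/4 = -t/3 - 5/4 = -5/4 - t/3)
A = -1/79 (A = 1/(-2 - 77) = 1/(-79) = -1/79 ≈ -0.012658)
Q(P(r(2, -4), w(4)), 3)*A = (3 + (-5/4 - 1/3*2))*(-1/79) = (3 + (-5/4 - 2/3))*(-1/79) = (3 - 23/12)*(-1/79) = (13/12)*(-1/79) = -13/948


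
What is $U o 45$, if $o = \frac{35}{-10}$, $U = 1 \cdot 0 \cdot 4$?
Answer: $0$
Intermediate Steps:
$U = 0$ ($U = 0 \cdot 4 = 0$)
$o = - \frac{7}{2}$ ($o = 35 \left(- \frac{1}{10}\right) = - \frac{7}{2} \approx -3.5$)
$U o 45 = 0 \left(- \frac{7}{2}\right) 45 = 0 \cdot 45 = 0$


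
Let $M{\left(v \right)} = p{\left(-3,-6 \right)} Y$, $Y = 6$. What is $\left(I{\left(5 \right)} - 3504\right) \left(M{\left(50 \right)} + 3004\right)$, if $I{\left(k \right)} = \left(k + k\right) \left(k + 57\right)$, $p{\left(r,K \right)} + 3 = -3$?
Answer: $-8559712$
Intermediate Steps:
$p{\left(r,K \right)} = -6$ ($p{\left(r,K \right)} = -3 - 3 = -6$)
$M{\left(v \right)} = -36$ ($M{\left(v \right)} = \left(-6\right) 6 = -36$)
$I{\left(k \right)} = 2 k \left(57 + k\right)$
$\left(I{\left(5 \right)} - 3504\right) \left(M{\left(50 \right)} + 3004\right) = \left(2 \cdot 5 \left(57 + 5\right) - 3504\right) \left(-36 + 3004\right) = \left(2 \cdot 5 \cdot 62 - 3504\right) 2968 = \left(620 - 3504\right) 2968 = \left(-2884\right) 2968 = -8559712$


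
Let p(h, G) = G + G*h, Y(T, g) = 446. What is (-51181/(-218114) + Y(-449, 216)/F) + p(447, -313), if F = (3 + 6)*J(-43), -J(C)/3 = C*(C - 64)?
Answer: -292265682097033/2084280606 ≈ -1.4022e+5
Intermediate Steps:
J(C) = -3*C*(-64 + C) (J(C) = -3*C*(C - 64) = -3*C*(-64 + C))
F = -124227 (F = (3 + 6)*(3*(-43)*(64 - 1*(-43))) = 9*(3*(-43)*(64 + 43)) = 9*(3*(-43)*107) = 9*(-13803) = -124227)
(-51181/(-218114) + Y(-449, 216)/F) + p(447, -313) = (-51181/(-218114) + 446/(-124227)) - 313*(1 + 447) = (-51181*(-1/218114) + 446*(-1/124227)) - 313*448 = (3937/16778 - 446/124227) - 140224 = 481598711/2084280606 - 140224 = -292265682097033/2084280606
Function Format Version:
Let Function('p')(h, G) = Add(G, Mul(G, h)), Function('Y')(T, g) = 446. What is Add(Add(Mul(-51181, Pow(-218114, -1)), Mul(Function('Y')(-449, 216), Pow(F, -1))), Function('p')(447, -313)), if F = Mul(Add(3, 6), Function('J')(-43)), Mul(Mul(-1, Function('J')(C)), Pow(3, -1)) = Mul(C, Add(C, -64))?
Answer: Rational(-292265682097033, 2084280606) ≈ -1.4022e+5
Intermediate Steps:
Function('J')(C) = Mul(-3, C, Add(-64, C)) (Function('J')(C) = Mul(-3, Mul(C, Add(C, -64))) = Mul(-3, Mul(C, Add(-64, C))) = Mul(-3, C, Add(-64, C)))
F = -124227 (F = Mul(Add(3, 6), Mul(3, -43, Add(64, Mul(-1, -43)))) = Mul(9, Mul(3, -43, Add(64, 43))) = Mul(9, Mul(3, -43, 107)) = Mul(9, -13803) = -124227)
Add(Add(Mul(-51181, Pow(-218114, -1)), Mul(Function('Y')(-449, 216), Pow(F, -1))), Function('p')(447, -313)) = Add(Add(Mul(-51181, Pow(-218114, -1)), Mul(446, Pow(-124227, -1))), Mul(-313, Add(1, 447))) = Add(Add(Mul(-51181, Rational(-1, 218114)), Mul(446, Rational(-1, 124227))), Mul(-313, 448)) = Add(Add(Rational(3937, 16778), Rational(-446, 124227)), -140224) = Add(Rational(481598711, 2084280606), -140224) = Rational(-292265682097033, 2084280606)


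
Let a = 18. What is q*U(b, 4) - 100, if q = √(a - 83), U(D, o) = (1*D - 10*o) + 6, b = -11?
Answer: -100 - 45*I*√65 ≈ -100.0 - 362.8*I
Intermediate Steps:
U(D, o) = 6 + D - 10*o (U(D, o) = (D - 10*o) + 6 = 6 + D - 10*o)
q = I*√65 (q = √(18 - 83) = √(-65) = I*√65 ≈ 8.0623*I)
q*U(b, 4) - 100 = (I*√65)*(6 - 11 - 10*4) - 100 = (I*√65)*(6 - 11 - 40) - 100 = (I*√65)*(-45) - 100 = -45*I*√65 - 100 = -100 - 45*I*√65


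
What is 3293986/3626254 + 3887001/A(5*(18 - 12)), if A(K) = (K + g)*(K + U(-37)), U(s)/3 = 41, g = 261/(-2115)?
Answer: 184217937765706/216409399339 ≈ 851.25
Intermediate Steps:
g = -29/235 (g = 261*(-1/2115) = -29/235 ≈ -0.12340)
U(s) = 123 (U(s) = 3*41 = 123)
A(K) = (123 + K)*(-29/235 + K) (A(K) = (K - 29/235)*(K + 123) = (-29/235 + K)*(123 + K) = (123 + K)*(-29/235 + K))
3293986/3626254 + 3887001/A(5*(18 - 12)) = 3293986/3626254 + 3887001/(-3567/235 + (5*(18 - 12))² + 28876*(5*(18 - 12))/235) = 3293986*(1/3626254) + 3887001/(-3567/235 + (5*6)² + 28876*(5*6)/235) = 1646993/1813127 + 3887001/(-3567/235 + 30² + (28876/235)*30) = 1646993/1813127 + 3887001/(-3567/235 + 900 + 173256/47) = 1646993/1813127 + 3887001/(1074213/235) = 1646993/1813127 + 3887001*(235/1074213) = 1646993/1813127 + 101493915/119357 = 184217937765706/216409399339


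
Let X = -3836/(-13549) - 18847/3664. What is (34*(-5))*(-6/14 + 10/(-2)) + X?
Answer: 319008122267/347504752 ≈ 918.00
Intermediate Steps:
X = -241302899/49643536 (X = -3836*(-1/13549) - 18847*1/3664 = 3836/13549 - 18847/3664 = -241302899/49643536 ≈ -4.8607)
(34*(-5))*(-6/14 + 10/(-2)) + X = (34*(-5))*(-6/14 + 10/(-2)) - 241302899/49643536 = -170*(-6*1/14 + 10*(-1/2)) - 241302899/49643536 = -170*(-3/7 - 5) - 241302899/49643536 = -170*(-38/7) - 241302899/49643536 = 6460/7 - 241302899/49643536 = 319008122267/347504752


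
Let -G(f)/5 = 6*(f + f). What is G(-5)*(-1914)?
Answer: -574200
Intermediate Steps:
G(f) = -60*f (G(f) = -30*(f + f) = -30*2*f = -60*f)
G(-5)*(-1914) = -60*(-5)*(-1914) = 300*(-1914) = -574200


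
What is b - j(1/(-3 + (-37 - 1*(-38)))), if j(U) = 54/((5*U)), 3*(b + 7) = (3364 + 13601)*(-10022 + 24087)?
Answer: 397687948/5 ≈ 7.9538e+7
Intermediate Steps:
b = 79537568 (b = -7 + ((3364 + 13601)*(-10022 + 24087))/3 = -7 + (16965*14065)/3 = -7 + (1/3)*238612725 = -7 + 79537575 = 79537568)
j(U) = 54/(5*U) (j(U) = 54*(1/(5*U)) = 54/(5*U))
b - j(1/(-3 + (-37 - 1*(-38)))) = 79537568 - 54/(5*(1/(-3 + (-37 - 1*(-38))))) = 79537568 - 54/(5*(1/(-3 + (-37 + 38)))) = 79537568 - 54/(5*(1/(-3 + 1))) = 79537568 - 54/(5*(1/(-2))) = 79537568 - 54/(5*(-1/2)) = 79537568 - 54*(-2)/5 = 79537568 - 1*(-108/5) = 79537568 + 108/5 = 397687948/5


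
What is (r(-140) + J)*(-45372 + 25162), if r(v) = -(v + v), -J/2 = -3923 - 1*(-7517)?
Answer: 139610680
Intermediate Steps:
J = -7188 (J = -2*(-3923 - 1*(-7517)) = -2*(-3923 + 7517) = -2*3594 = -7188)
r(v) = -2*v
(r(-140) + J)*(-45372 + 25162) = (-2*(-140) - 7188)*(-45372 + 25162) = (280 - 7188)*(-20210) = -6908*(-20210) = 139610680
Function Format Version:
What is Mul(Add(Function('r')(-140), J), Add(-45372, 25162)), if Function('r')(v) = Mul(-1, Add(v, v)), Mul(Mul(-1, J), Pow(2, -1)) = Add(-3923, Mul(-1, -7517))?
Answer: 139610680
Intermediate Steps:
J = -7188 (J = Mul(-2, Add(-3923, Mul(-1, -7517))) = Mul(-2, Add(-3923, 7517)) = Mul(-2, 3594) = -7188)
Function('r')(v) = Mul(-2, v) (Function('r')(v) = Mul(-1, Mul(2, v)) = Mul(-2, v))
Mul(Add(Function('r')(-140), J), Add(-45372, 25162)) = Mul(Add(Mul(-2, -140), -7188), Add(-45372, 25162)) = Mul(Add(280, -7188), -20210) = Mul(-6908, -20210) = 139610680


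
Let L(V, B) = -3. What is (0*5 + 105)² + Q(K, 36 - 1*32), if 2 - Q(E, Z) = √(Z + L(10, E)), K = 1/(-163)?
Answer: 11026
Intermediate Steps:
K = -1/163 ≈ -0.0061350
Q(E, Z) = 2 - √(-3 + Z) (Q(E, Z) = 2 - √(Z - 3) = 2 - √(-3 + Z))
(0*5 + 105)² + Q(K, 36 - 1*32) = (0*5 + 105)² + (2 - √(-3 + (36 - 1*32))) = (0 + 105)² + (2 - √(-3 + (36 - 32))) = 105² + (2 - √(-3 + 4)) = 11025 + (2 - √1) = 11025 + (2 - 1*1) = 11025 + (2 - 1) = 11025 + 1 = 11026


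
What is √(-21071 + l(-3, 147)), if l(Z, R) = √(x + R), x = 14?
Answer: √(-21071 + √161) ≈ 145.11*I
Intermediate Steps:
l(Z, R) = √(14 + R)
√(-21071 + l(-3, 147)) = √(-21071 + √(14 + 147)) = √(-21071 + √161)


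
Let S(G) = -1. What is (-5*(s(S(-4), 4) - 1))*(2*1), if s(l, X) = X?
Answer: -30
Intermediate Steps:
(-5*(s(S(-4), 4) - 1))*(2*1) = (-5*(4 - 1))*(2*1) = -5*3*2 = -15*2 = -30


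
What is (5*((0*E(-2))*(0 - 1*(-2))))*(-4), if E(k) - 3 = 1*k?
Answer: 0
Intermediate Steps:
E(k) = 3 + k (E(k) = 3 + 1*k = 3 + k)
(5*((0*E(-2))*(0 - 1*(-2))))*(-4) = (5*((0*(3 - 2))*(0 - 1*(-2))))*(-4) = (5*((0*1)*(0 + 2)))*(-4) = (5*(0*2))*(-4) = (5*0)*(-4) = 0*(-4) = 0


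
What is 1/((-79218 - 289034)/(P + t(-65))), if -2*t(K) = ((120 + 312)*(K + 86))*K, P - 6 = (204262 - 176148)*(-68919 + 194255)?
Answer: -1761995575/184126 ≈ -9569.5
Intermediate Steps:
P = 3523696310 (P = 6 + (204262 - 176148)*(-68919 + 194255) = 6 + 28114*125336 = 6 + 3523696304 = 3523696310)
t(K) = -K*(37152 + 432*K)/2 (t(K) = -(120 + 312)*(K + 86)*K/2 = -432*(86 + K)*K/2 = -(37152 + 432*K)*K/2 = -K*(37152 + 432*K)/2)
1/((-79218 - 289034)/(P + t(-65))) = 1/((-79218 - 289034)/(3523696310 - 216*(-65)*(86 - 65))) = 1/(-368252/(3523696310 - 216*(-65)*21)) = 1/(-368252/(3523696310 + 294840)) = 1/(-368252/3523991150) = 1/(-368252*1/3523991150) = 1/(-184126/1761995575) = -1761995575/184126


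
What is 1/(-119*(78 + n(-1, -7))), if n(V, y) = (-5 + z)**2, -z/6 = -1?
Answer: -1/9401 ≈ -0.00010637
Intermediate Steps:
z = 6 (z = -6*(-1) = 6)
n(V, y) = 1 (n(V, y) = (-5 + 6)**2 = 1**2 = 1)
1/(-119*(78 + n(-1, -7))) = 1/(-119*(78 + 1)) = 1/(-119*79) = 1/(-9401) = -1/9401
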